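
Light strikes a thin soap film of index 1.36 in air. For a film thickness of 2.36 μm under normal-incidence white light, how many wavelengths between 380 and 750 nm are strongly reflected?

8

At the upper boundary (n = 1.0 to n = 1.36) the reflected ray undergoes a half-wave phase shift.
At the lower boundary (n = 1.36 to n = 1.0) the reflected ray undergoes no phase shift.
Exactly one π shift → a net half-wave offset.
So the condition for constructive reflection is 2 n t = (m + ½) λ.
λ = 2 n t / (m + ½) = 6419 / (m + ½) nm.
m=8: 755 nm (IR); m=9: 676 nm (visible); m=10: 611 nm (visible); m=11: 558 nm (visible); m=12: 514 nm (visible); m=13: 475 nm (visible); m=14: 443 nm (visible); m=15: 414 nm (visible); m=16: 389 nm (visible); m=17: 367 nm (UV).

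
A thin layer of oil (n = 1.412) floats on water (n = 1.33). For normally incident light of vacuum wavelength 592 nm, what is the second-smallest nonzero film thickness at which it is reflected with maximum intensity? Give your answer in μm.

0.314 μm

Top surface (1.0 → 1.412): reflection off a higher-index medium gives a half-wave phase shift.
Bottom surface (1.412 → 1.33): reflection off a lower-index medium gives no phase shift.
Net: one phase inversion between the two reflected rays.
With one net inversion, constructive interference in reflection requires 2 n t = (m + ½) λ.
The second-smallest nonzero thickness corresponds to m = 1: t = (m + ½) λ / (2 n) = 1.50 × 592 / (2 × 1.412) = 314 nm.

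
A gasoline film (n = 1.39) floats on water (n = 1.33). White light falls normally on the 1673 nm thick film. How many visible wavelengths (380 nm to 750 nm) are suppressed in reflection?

6

Ray reflecting at the top interface goes from n = 1.0 toward n = 1.39: a half-wave phase shift.
Bottom surface (1.39 → 1.33): reflection off a lower-index medium gives no phase shift.
The two reflections differ by half a wavelength.
With one net inversion, destructive interference in reflection requires 2 n t = m λ.
λ = 2 n t / m = 4651 / m nm.
m=6: 775 nm (IR); m=7: 664 nm (visible); m=8: 581 nm (visible); m=9: 517 nm (visible); m=10: 465 nm (visible); m=11: 423 nm (visible); m=12: 388 nm (visible); m=13: 358 nm (UV).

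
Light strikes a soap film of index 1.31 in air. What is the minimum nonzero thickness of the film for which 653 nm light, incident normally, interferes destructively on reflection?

249 nm

Ray reflecting at the top interface goes from n = 1.0 toward n = 1.31: a half-wave phase shift.
At the lower boundary (n = 1.31 to n = 1.0) the reflected ray undergoes no phase shift.
Exactly one π shift → a net half-wave offset.
With one net inversion, destructive interference in reflection requires 2 n t = m λ.
Minimum nonzero at m = 1: t = λ / (2 n) = 653 / (2 × 1.31) = 249 nm.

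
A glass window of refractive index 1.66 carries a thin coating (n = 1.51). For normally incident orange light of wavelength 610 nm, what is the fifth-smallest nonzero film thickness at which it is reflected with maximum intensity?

At the upper boundary (n = 1.0 to n = 1.51) the reflected ray undergoes a half-wave phase shift.
Bottom surface (1.51 → 1.66): reflection off a higher-index medium gives a half-wave phase shift.
Zero or two π shifts → no net half-wave offset.
So the condition for constructive reflection is 2 n t = m λ.
The fifth-smallest nonzero thickness corresponds to m = 5: t = m λ / (2 n) = 5.00 × 610 / (2 × 1.51) = 1010 nm.

1010 nm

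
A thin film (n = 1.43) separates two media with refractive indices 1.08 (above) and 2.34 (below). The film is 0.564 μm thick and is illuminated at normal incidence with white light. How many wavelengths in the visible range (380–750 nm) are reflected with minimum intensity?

Top surface (1.08 → 1.43): reflection off a higher-index medium gives a half-wave phase shift.
At the lower boundary (n = 1.43 to n = 2.34) the reflected ray undergoes a half-wave phase shift.
Net: no relative phase inversion (both shifts match).
So the condition for destructive reflection is 2 n t = (m + ½) λ.
λ = 2 n t / (m + ½) = 1613 / (m + ½) nm.
m=1: 1075 nm (IR); m=2: 645 nm (visible); m=3: 461 nm (visible); m=4: 358 nm (UV).

2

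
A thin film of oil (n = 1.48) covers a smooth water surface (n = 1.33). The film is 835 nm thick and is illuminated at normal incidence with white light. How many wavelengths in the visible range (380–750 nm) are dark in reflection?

3

Top surface (1.0 → 1.48): reflection off a higher-index medium gives a half-wave phase shift.
Ray reflecting at the bottom interface goes from n = 1.48 toward n = 1.33: no phase shift.
Net: one phase inversion between the two reflected rays.
For minimum reflection here: 2 n t = m λ.
λ = 2 n t / m = 2472 / m nm.
m=3: 824 nm (IR); m=4: 618 nm (visible); m=5: 494 nm (visible); m=6: 412 nm (visible); m=7: 353 nm (UV).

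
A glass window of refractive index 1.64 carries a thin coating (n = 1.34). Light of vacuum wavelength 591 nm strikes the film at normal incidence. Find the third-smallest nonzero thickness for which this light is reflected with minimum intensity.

At the upper boundary (n = 1.0 to n = 1.34) the reflected ray undergoes a half-wave phase shift.
Bottom surface (1.34 → 1.64): reflection off a higher-index medium gives a half-wave phase shift.
Net: no relative phase inversion (both shifts match).
With no net inversion, destructive interference in reflection requires 2 n t = (m + ½) λ.
The third-smallest nonzero thickness corresponds to m = 2: t = (m + ½) λ / (2 n) = 2.50 × 591 / (2 × 1.34) = 551 nm.

551 nm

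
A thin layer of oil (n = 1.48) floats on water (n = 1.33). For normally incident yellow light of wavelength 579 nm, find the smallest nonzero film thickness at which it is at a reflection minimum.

Ray reflecting at the top interface goes from n = 1.0 toward n = 1.48: a half-wave phase shift.
Bottom surface (1.48 → 1.33): reflection off a lower-index medium gives no phase shift.
Exactly one π shift → a net half-wave offset.
With one net inversion, destructive interference in reflection requires 2 n t = m λ.
Minimum nonzero at m = 1: t = λ / (2 n) = 579 / (2 × 1.48) = 196 nm.

196 nm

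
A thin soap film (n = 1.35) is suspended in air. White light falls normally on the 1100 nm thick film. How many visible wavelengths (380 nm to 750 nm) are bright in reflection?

Ray reflecting at the top interface goes from n = 1.0 toward n = 1.35: a half-wave phase shift.
Ray reflecting at the bottom interface goes from n = 1.35 toward n = 1.0: no phase shift.
The two reflections differ by half a wavelength.
With one net inversion, constructive interference in reflection requires 2 n t = (m + ½) λ.
λ = 2 n t / (m + ½) = 2970 / (m + ½) nm.
m=3: 849 nm (IR); m=4: 660 nm (visible); m=5: 540 nm (visible); m=6: 457 nm (visible); m=7: 396 nm (visible); m=8: 349 nm (UV).

4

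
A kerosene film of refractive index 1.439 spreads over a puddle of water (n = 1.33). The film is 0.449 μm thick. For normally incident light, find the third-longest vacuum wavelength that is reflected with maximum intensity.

At the upper boundary (n = 1.0 to n = 1.439) the reflected ray undergoes a half-wave phase shift.
Bottom surface (1.439 → 1.33): reflection off a lower-index medium gives no phase shift.
Net: one phase inversion between the two reflected rays.
For bright reflection here: 2 n t = (m + ½) λ.
λ = 2 n t / (m + ½). The third-longest wavelength is m = 2: λ = 2 × 1.439 × 449 / 2.50 = 517 nm.

517 nm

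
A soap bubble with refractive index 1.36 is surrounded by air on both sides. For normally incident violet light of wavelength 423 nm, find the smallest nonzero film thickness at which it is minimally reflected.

Ray reflecting at the top interface goes from n = 1.0 toward n = 1.36: a half-wave phase shift.
Ray reflecting at the bottom interface goes from n = 1.36 toward n = 1.0: no phase shift.
Net: one phase inversion between the two reflected rays.
For minimum reflection here: 2 n t = m λ.
Minimum nonzero at m = 1: t = λ / (2 n) = 423 / (2 × 1.36) = 156 nm.

156 nm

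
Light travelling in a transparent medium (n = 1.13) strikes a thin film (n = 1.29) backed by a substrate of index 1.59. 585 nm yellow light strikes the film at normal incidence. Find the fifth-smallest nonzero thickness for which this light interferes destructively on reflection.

1020 nm

At the upper boundary (n = 1.13 to n = 1.29) the reflected ray undergoes a half-wave phase shift.
Ray reflecting at the bottom interface goes from n = 1.29 toward n = 1.59: a half-wave phase shift.
Zero or two π shifts → no net half-wave offset.
So the condition for destructive reflection is 2 n t = (m + ½) λ.
The fifth-smallest nonzero thickness corresponds to m = 4: t = (m + ½) λ / (2 n) = 4.50 × 585 / (2 × 1.29) = 1020 nm.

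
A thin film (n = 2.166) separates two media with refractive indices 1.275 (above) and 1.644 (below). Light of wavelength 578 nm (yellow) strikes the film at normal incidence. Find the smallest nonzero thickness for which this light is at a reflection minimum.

At the upper boundary (n = 1.275 to n = 2.166) the reflected ray undergoes a half-wave phase shift.
Ray reflecting at the bottom interface goes from n = 2.166 toward n = 1.644: no phase shift.
The two reflections differ by half a wavelength.
For minimum reflection here: 2 n t = m λ.
The smallest nonzero thickness corresponds to m = 1: t = m λ / (2 n) = 1.00 × 578 / (2 × 2.166) = 133 nm.

133 nm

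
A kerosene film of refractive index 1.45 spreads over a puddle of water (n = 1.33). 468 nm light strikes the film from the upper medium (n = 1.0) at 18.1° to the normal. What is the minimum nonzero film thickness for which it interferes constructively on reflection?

82.6 nm

At the upper boundary (n = 1.0 to n = 1.45) the reflected ray undergoes a half-wave phase shift.
Ray reflecting at the bottom interface goes from n = 1.45 toward n = 1.33: no phase shift.
The two reflections differ by half a wavelength.
With one net inversion, constructive interference in reflection requires 2 n t cos θ_r = (m + ½) λ.
Snell's law: 1.0 sin 18.1° = 1.45 sin θ_r → sin θ_r = 0.214, cos θ_r = 0.977.
Minimum at m = 0: t = λ / (4 n cos θ_r) = 468 / (4 × 1.45 × 0.977) = 82.6 nm.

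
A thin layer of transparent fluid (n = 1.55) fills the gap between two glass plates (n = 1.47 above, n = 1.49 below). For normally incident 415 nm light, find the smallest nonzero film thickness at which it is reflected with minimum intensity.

At the upper boundary (n = 1.47 to n = 1.55) the reflected ray undergoes a half-wave phase shift.
Ray reflecting at the bottom interface goes from n = 1.55 toward n = 1.49: no phase shift.
Exactly one π shift → a net half-wave offset.
With one net inversion, destructive interference in reflection requires 2 n t = m λ.
Minimum nonzero at m = 1: t = λ / (2 n) = 415 / (2 × 1.55) = 134 nm.

134 nm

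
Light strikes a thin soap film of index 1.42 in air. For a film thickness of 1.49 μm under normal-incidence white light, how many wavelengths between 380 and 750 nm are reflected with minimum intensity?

At the upper boundary (n = 1.0 to n = 1.42) the reflected ray undergoes a half-wave phase shift.
Bottom surface (1.42 → 1.0): reflection off a lower-index medium gives no phase shift.
The two reflections differ by half a wavelength.
For dark reflection here: 2 n t = m λ.
λ = 2 n t / m = 4232 / m nm.
m=5: 846 nm (IR); m=6: 705 nm (visible); m=7: 605 nm (visible); m=8: 529 nm (visible); m=9: 470 nm (visible); m=10: 423 nm (visible); m=11: 385 nm (visible); m=12: 353 nm (UV).

6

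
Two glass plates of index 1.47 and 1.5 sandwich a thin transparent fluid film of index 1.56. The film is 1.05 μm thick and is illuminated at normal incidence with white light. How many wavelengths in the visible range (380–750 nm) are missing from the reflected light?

4

Ray reflecting at the top interface goes from n = 1.47 toward n = 1.56: a half-wave phase shift.
Bottom surface (1.56 → 1.5): reflection off a lower-index medium gives no phase shift.
The two reflections differ by half a wavelength.
For minimum reflection here: 2 n t = m λ.
λ = 2 n t / m = 3276 / m nm.
m=4: 819 nm (IR); m=5: 655 nm (visible); m=6: 546 nm (visible); m=7: 468 nm (visible); m=8: 410 nm (visible); m=9: 364 nm (UV).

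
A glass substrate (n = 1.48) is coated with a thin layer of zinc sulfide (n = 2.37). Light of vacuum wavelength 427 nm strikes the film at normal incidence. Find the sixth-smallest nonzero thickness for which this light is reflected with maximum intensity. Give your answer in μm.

0.495 μm

Ray reflecting at the top interface goes from n = 1.0 toward n = 2.37: a half-wave phase shift.
Ray reflecting at the bottom interface goes from n = 2.37 toward n = 1.48: no phase shift.
Exactly one π shift → a net half-wave offset.
With one net inversion, constructive interference in reflection requires 2 n t = (m + ½) λ.
The sixth-smallest nonzero thickness corresponds to m = 5: t = (m + ½) λ / (2 n) = 5.50 × 427 / (2 × 2.37) = 495 nm.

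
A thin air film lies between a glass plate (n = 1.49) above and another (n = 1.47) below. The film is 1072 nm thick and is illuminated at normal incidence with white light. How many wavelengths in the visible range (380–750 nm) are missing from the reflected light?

3

At the upper boundary (n = 1.49 to n = 1.0) the reflected ray undergoes no phase shift.
At the lower boundary (n = 1.0 to n = 1.47) the reflected ray undergoes a half-wave phase shift.
Net: one phase inversion between the two reflected rays.
For minimum reflection here: 2 n t = m λ.
λ = 2 n t / m = 2144 / m nm.
m=2: 1072 nm (IR); m=3: 715 nm (visible); m=4: 536 nm (visible); m=5: 429 nm (visible); m=6: 357 nm (UV).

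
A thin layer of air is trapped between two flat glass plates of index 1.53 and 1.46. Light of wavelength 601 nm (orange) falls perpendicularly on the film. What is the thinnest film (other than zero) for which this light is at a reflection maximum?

At the upper boundary (n = 1.53 to n = 1.0) the reflected ray undergoes no phase shift.
Bottom surface (1.0 → 1.46): reflection off a higher-index medium gives a half-wave phase shift.
Exactly one π shift → a net half-wave offset.
For bright reflection here: 2 n t = (m + ½) λ.
Minimum at m = 0: t = λ / (4 n) = 601 / (4 × 1.0) = 150 nm.

150 nm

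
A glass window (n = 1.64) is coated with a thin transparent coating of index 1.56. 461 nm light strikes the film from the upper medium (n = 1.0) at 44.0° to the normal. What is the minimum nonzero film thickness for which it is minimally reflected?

At the upper boundary (n = 1.0 to n = 1.56) the reflected ray undergoes a half-wave phase shift.
Ray reflecting at the bottom interface goes from n = 1.56 toward n = 1.64: a half-wave phase shift.
The two reflections carry the same phase change, so no net offset.
With no net inversion, destructive interference in reflection requires 2 n t cos θ_r = (m + ½) λ.
Snell's law: 1.0 sin 44.0° = 1.56 sin θ_r → sin θ_r = 0.445, cos θ_r = 0.895.
Minimum at m = 0: t = λ / (4 n cos θ_r) = 461 / (4 × 1.56 × 0.895) = 82.5 nm.

82.5 nm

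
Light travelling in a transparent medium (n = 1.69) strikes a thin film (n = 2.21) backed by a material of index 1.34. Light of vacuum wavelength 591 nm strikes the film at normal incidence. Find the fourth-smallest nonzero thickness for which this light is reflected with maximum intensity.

Top surface (1.69 → 2.21): reflection off a higher-index medium gives a half-wave phase shift.
At the lower boundary (n = 2.21 to n = 1.34) the reflected ray undergoes no phase shift.
The two reflections differ by half a wavelength.
With one net inversion, constructive interference in reflection requires 2 n t = (m + ½) λ.
The fourth-smallest nonzero thickness corresponds to m = 3: t = (m + ½) λ / (2 n) = 3.50 × 591 / (2 × 2.21) = 468 nm.

468 nm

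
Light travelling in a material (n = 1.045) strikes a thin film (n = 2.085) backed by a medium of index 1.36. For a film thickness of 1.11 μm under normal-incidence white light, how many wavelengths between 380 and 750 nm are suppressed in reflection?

6

Ray reflecting at the top interface goes from n = 1.045 toward n = 2.085: a half-wave phase shift.
At the lower boundary (n = 2.085 to n = 1.36) the reflected ray undergoes no phase shift.
Net: one phase inversion between the two reflected rays.
So the condition for destructive reflection is 2 n t = m λ.
λ = 2 n t / m = 4629 / m nm.
m=6: 771 nm (IR); m=7: 661 nm (visible); m=8: 579 nm (visible); m=9: 514 nm (visible); m=10: 463 nm (visible); m=11: 421 nm (visible); m=12: 386 nm (visible); m=13: 356 nm (UV).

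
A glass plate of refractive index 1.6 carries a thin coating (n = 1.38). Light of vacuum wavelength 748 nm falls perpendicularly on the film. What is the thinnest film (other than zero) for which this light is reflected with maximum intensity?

271 nm

At the upper boundary (n = 1.0 to n = 1.38) the reflected ray undergoes a half-wave phase shift.
Bottom surface (1.38 → 1.6): reflection off a higher-index medium gives a half-wave phase shift.
Net: no relative phase inversion (both shifts match).
So the condition for constructive reflection is 2 n t = m λ.
Minimum nonzero at m = 1: t = λ / (2 n) = 748 / (2 × 1.38) = 271 nm.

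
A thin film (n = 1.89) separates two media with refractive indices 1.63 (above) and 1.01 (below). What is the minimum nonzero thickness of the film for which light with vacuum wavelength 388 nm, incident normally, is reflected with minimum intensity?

103 nm

At the upper boundary (n = 1.63 to n = 1.89) the reflected ray undergoes a half-wave phase shift.
Bottom surface (1.89 → 1.01): reflection off a lower-index medium gives no phase shift.
The two reflections differ by half a wavelength.
For weak reflection here: 2 n t = m λ.
Minimum nonzero at m = 1: t = λ / (2 n) = 388 / (2 × 1.89) = 103 nm.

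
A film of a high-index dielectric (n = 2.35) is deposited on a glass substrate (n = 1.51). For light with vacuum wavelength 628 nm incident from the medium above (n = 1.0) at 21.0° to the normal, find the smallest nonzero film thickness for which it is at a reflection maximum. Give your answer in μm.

0.0676 μm

Top surface (1.0 → 2.35): reflection off a higher-index medium gives a half-wave phase shift.
At the lower boundary (n = 2.35 to n = 1.51) the reflected ray undergoes no phase shift.
The two reflections differ by half a wavelength.
With one net inversion, constructive interference in reflection requires 2 n t cos θ_r = (m + ½) λ.
Snell's law: 1.0 sin 21.0° = 2.35 sin θ_r → sin θ_r = 0.152, cos θ_r = 0.988.
Minimum at m = 0: t = λ / (4 n cos θ_r) = 628 / (4 × 2.35 × 0.988) = 67.6 nm.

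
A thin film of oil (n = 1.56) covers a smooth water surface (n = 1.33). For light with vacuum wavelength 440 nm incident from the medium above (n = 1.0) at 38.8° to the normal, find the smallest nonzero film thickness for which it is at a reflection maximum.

Ray reflecting at the top interface goes from n = 1.0 toward n = 1.56: a half-wave phase shift.
Bottom surface (1.56 → 1.33): reflection off a lower-index medium gives no phase shift.
Exactly one π shift → a net half-wave offset.
So the condition for constructive reflection is 2 n t cos θ_r = (m + ½) λ.
Snell's law: 1.0 sin 38.8° = 1.56 sin θ_r → sin θ_r = 0.402, cos θ_r = 0.916.
Minimum at m = 0: t = λ / (4 n cos θ_r) = 440 / (4 × 1.56 × 0.916) = 77.0 nm.

77.0 nm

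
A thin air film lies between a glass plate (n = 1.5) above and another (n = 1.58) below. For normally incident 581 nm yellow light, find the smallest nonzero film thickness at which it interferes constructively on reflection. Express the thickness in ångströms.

Top surface (1.5 → 1.0): reflection off a lower-index medium gives no phase shift.
At the lower boundary (n = 1.0 to n = 1.58) the reflected ray undergoes a half-wave phase shift.
Exactly one π shift → a net half-wave offset.
For bright reflection here: 2 n t = (m + ½) λ.
Minimum at m = 0: t = λ / (4 n) = 581 / (4 × 1.0) = 145 nm.

1453 Å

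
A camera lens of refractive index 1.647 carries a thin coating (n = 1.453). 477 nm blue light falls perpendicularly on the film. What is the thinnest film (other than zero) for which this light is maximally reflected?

164 nm

Ray reflecting at the top interface goes from n = 1.0 toward n = 1.453: a half-wave phase shift.
At the lower boundary (n = 1.453 to n = 1.647) the reflected ray undergoes a half-wave phase shift.
The two reflections carry the same phase change, so no net offset.
So the condition for constructive reflection is 2 n t = m λ.
Minimum nonzero at m = 1: t = λ / (2 n) = 477 / (2 × 1.453) = 164 nm.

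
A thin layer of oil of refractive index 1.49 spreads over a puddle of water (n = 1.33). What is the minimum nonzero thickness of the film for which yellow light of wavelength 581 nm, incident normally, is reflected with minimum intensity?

Top surface (1.0 → 1.49): reflection off a higher-index medium gives a half-wave phase shift.
Ray reflecting at the bottom interface goes from n = 1.49 toward n = 1.33: no phase shift.
Exactly one π shift → a net half-wave offset.
So the condition for destructive reflection is 2 n t = m λ.
Minimum nonzero at m = 1: t = λ / (2 n) = 581 / (2 × 1.49) = 195 nm.

195 nm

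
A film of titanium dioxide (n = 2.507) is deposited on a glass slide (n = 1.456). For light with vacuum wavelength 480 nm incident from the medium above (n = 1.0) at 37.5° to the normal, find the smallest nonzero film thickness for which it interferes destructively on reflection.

98.7 nm

Top surface (1.0 → 2.507): reflection off a higher-index medium gives a half-wave phase shift.
Ray reflecting at the bottom interface goes from n = 2.507 toward n = 1.456: no phase shift.
Exactly one π shift → a net half-wave offset.
With one net inversion, destructive interference in reflection requires 2 n t cos θ_r = m λ.
Snell's law: 1.0 sin 37.5° = 2.507 sin θ_r → sin θ_r = 0.243, cos θ_r = 0.970.
Minimum nonzero at m = 1: t = λ / (2 n cos θ_r) = 480 / (2 × 2.507 × 0.970) = 98.7 nm.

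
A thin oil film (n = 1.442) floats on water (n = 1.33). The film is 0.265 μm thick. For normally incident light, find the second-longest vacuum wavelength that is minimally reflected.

382 nm

Top surface (1.0 → 1.442): reflection off a higher-index medium gives a half-wave phase shift.
Ray reflecting at the bottom interface goes from n = 1.442 toward n = 1.33: no phase shift.
Exactly one π shift → a net half-wave offset.
So the condition for destructive reflection is 2 n t = m λ.
λ = 2 n t / m. The second-longest wavelength is m = 2: λ = 2 × 1.442 × 265 / 2.00 = 382 nm.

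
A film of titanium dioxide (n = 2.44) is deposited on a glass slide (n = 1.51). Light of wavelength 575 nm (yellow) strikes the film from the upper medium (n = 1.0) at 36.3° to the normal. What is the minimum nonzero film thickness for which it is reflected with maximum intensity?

Ray reflecting at the top interface goes from n = 1.0 toward n = 2.44: a half-wave phase shift.
At the lower boundary (n = 2.44 to n = 1.51) the reflected ray undergoes no phase shift.
Net: one phase inversion between the two reflected rays.
With one net inversion, constructive interference in reflection requires 2 n t cos θ_r = (m + ½) λ.
Snell's law: 1.0 sin 36.3° = 2.44 sin θ_r → sin θ_r = 0.243, cos θ_r = 0.970.
Minimum at m = 0: t = λ / (4 n cos θ_r) = 575 / (4 × 2.44 × 0.970) = 60.7 nm.

60.7 nm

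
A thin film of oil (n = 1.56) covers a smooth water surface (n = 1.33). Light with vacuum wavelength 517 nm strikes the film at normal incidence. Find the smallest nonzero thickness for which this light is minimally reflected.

166 nm

Top surface (1.0 → 1.56): reflection off a higher-index medium gives a half-wave phase shift.
Bottom surface (1.56 → 1.33): reflection off a lower-index medium gives no phase shift.
Exactly one π shift → a net half-wave offset.
With one net inversion, destructive interference in reflection requires 2 n t = m λ.
The smallest nonzero thickness corresponds to m = 1: t = m λ / (2 n) = 1.00 × 517 / (2 × 1.56) = 166 nm.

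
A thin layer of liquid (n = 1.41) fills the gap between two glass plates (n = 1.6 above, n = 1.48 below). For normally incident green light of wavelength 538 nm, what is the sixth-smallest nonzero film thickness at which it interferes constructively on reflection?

Top surface (1.6 → 1.41): reflection off a lower-index medium gives no phase shift.
Bottom surface (1.41 → 1.48): reflection off a higher-index medium gives a half-wave phase shift.
The two reflections differ by half a wavelength.
So the condition for constructive reflection is 2 n t = (m + ½) λ.
The sixth-smallest nonzero thickness corresponds to m = 5: t = (m + ½) λ / (2 n) = 5.50 × 538 / (2 × 1.41) = 1049 nm.

1049 nm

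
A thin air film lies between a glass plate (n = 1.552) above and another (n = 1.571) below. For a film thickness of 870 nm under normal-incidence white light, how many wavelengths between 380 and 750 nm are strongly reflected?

At the upper boundary (n = 1.552 to n = 1.0) the reflected ray undergoes no phase shift.
Ray reflecting at the bottom interface goes from n = 1.0 toward n = 1.571: a half-wave phase shift.
The two reflections differ by half a wavelength.
With one net inversion, constructive interference in reflection requires 2 n t = (m + ½) λ.
λ = 2 n t / (m + ½) = 1740 / (m + ½) nm.
m=1: 1160 nm (IR); m=2: 696 nm (visible); m=3: 497 nm (visible); m=4: 387 nm (visible); m=5: 316 nm (UV).

3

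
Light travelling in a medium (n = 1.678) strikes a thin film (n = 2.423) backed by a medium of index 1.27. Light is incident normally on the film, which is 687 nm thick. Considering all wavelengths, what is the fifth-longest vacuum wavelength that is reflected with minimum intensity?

666 nm

At the upper boundary (n = 1.678 to n = 2.423) the reflected ray undergoes a half-wave phase shift.
At the lower boundary (n = 2.423 to n = 1.27) the reflected ray undergoes no phase shift.
Exactly one π shift → a net half-wave offset.
With one net inversion, destructive interference in reflection requires 2 n t = m λ.
λ = 2 n t / m. The fifth-longest wavelength is m = 5: λ = 2 × 2.423 × 687 / 5.00 = 666 nm.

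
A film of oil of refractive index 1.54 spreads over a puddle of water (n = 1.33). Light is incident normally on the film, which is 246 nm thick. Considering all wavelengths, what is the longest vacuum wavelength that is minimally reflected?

Top surface (1.0 → 1.54): reflection off a higher-index medium gives a half-wave phase shift.
At the lower boundary (n = 1.54 to n = 1.33) the reflected ray undergoes no phase shift.
Exactly one π shift → a net half-wave offset.
So the condition for destructive reflection is 2 n t = m λ.
λ = 2 n t / m. The longest wavelength is m = 1: λ = 2 × 1.54 × 246 / 1.00 = 758 nm.

758 nm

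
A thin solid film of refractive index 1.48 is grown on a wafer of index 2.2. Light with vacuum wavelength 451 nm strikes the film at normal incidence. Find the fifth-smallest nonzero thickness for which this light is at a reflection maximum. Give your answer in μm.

0.762 μm

At the upper boundary (n = 1.0 to n = 1.48) the reflected ray undergoes a half-wave phase shift.
Ray reflecting at the bottom interface goes from n = 1.48 toward n = 2.2: a half-wave phase shift.
Zero or two π shifts → no net half-wave offset.
For maximum reflection here: 2 n t = m λ.
The fifth-smallest nonzero thickness corresponds to m = 5: t = m λ / (2 n) = 5.00 × 451 / (2 × 1.48) = 762 nm.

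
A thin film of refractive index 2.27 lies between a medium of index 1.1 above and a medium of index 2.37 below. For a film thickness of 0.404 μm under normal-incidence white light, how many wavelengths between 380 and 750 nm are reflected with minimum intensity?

At the upper boundary (n = 1.1 to n = 2.27) the reflected ray undergoes a half-wave phase shift.
Bottom surface (2.27 → 2.37): reflection off a higher-index medium gives a half-wave phase shift.
Zero or two π shifts → no net half-wave offset.
For minimum reflection here: 2 n t = (m + ½) λ.
λ = 2 n t / (m + ½) = 1834 / (m + ½) nm.
m=1: 1223 nm (IR); m=2: 734 nm (visible); m=3: 524 nm (visible); m=4: 408 nm (visible); m=5: 333 nm (UV).

3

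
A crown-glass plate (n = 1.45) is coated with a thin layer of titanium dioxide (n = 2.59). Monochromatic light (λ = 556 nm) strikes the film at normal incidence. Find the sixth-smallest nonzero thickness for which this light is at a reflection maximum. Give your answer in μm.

At the upper boundary (n = 1.0 to n = 2.59) the reflected ray undergoes a half-wave phase shift.
At the lower boundary (n = 2.59 to n = 1.45) the reflected ray undergoes no phase shift.
The two reflections differ by half a wavelength.
For bright reflection here: 2 n t = (m + ½) λ.
The sixth-smallest nonzero thickness corresponds to m = 5: t = (m + ½) λ / (2 n) = 5.50 × 556 / (2 × 2.59) = 590 nm.

0.590 μm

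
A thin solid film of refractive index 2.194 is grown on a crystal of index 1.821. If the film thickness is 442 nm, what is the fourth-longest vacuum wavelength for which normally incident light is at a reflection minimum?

485 nm

Top surface (1.0 → 2.194): reflection off a higher-index medium gives a half-wave phase shift.
Ray reflecting at the bottom interface goes from n = 2.194 toward n = 1.821: no phase shift.
The two reflections differ by half a wavelength.
With one net inversion, destructive interference in reflection requires 2 n t = m λ.
λ = 2 n t / m. The fourth-longest wavelength is m = 4: λ = 2 × 2.194 × 442 / 4.00 = 485 nm.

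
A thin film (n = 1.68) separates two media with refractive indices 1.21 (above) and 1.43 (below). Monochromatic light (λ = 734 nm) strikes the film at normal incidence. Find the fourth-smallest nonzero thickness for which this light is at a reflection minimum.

At the upper boundary (n = 1.21 to n = 1.68) the reflected ray undergoes a half-wave phase shift.
At the lower boundary (n = 1.68 to n = 1.43) the reflected ray undergoes no phase shift.
Exactly one π shift → a net half-wave offset.
So the condition for destructive reflection is 2 n t = m λ.
The fourth-smallest nonzero thickness corresponds to m = 4: t = m λ / (2 n) = 4.00 × 734 / (2 × 1.68) = 874 nm.

874 nm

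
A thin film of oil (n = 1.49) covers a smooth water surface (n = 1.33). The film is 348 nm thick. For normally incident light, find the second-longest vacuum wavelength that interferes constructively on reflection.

Top surface (1.0 → 1.49): reflection off a higher-index medium gives a half-wave phase shift.
Bottom surface (1.49 → 1.33): reflection off a lower-index medium gives no phase shift.
The two reflections differ by half a wavelength.
So the condition for constructive reflection is 2 n t = (m + ½) λ.
λ = 2 n t / (m + ½). The second-longest wavelength is m = 1: λ = 2 × 1.49 × 348 / 1.50 = 691 nm.

691 nm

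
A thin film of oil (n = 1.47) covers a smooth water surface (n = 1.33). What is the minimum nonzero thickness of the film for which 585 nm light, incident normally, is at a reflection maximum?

99.5 nm

Top surface (1.0 → 1.47): reflection off a higher-index medium gives a half-wave phase shift.
Ray reflecting at the bottom interface goes from n = 1.47 toward n = 1.33: no phase shift.
Exactly one π shift → a net half-wave offset.
So the condition for constructive reflection is 2 n t = (m + ½) λ.
Minimum at m = 0: t = λ / (4 n) = 585 / (4 × 1.47) = 99.5 nm.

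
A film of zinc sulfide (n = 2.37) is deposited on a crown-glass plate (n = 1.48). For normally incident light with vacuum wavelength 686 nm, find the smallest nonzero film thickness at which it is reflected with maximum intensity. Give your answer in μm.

Top surface (1.0 → 2.37): reflection off a higher-index medium gives a half-wave phase shift.
Ray reflecting at the bottom interface goes from n = 2.37 toward n = 1.48: no phase shift.
The two reflections differ by half a wavelength.
For strong reflection here: 2 n t = (m + ½) λ.
Minimum at m = 0: t = λ / (4 n) = 686 / (4 × 2.37) = 72.4 nm.

0.0724 μm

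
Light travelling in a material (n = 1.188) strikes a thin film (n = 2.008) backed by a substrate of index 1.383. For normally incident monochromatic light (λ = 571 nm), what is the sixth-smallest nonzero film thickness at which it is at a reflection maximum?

At the upper boundary (n = 1.188 to n = 2.008) the reflected ray undergoes a half-wave phase shift.
At the lower boundary (n = 2.008 to n = 1.383) the reflected ray undergoes no phase shift.
The two reflections differ by half a wavelength.
With one net inversion, constructive interference in reflection requires 2 n t = (m + ½) λ.
The sixth-smallest nonzero thickness corresponds to m = 5: t = (m + ½) λ / (2 n) = 5.50 × 571 / (2 × 2.008) = 782 nm.

782 nm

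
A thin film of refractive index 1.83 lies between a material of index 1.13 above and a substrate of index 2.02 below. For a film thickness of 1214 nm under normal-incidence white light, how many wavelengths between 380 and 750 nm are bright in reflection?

Top surface (1.13 → 1.83): reflection off a higher-index medium gives a half-wave phase shift.
At the lower boundary (n = 1.83 to n = 2.02) the reflected ray undergoes a half-wave phase shift.
The two reflections carry the same phase change, so no net offset.
With no net inversion, constructive interference in reflection requires 2 n t = m λ.
λ = 2 n t / m = 4443 / m nm.
m=5: 889 nm (IR); m=6: 741 nm (visible); m=7: 635 nm (visible); m=8: 555 nm (visible); m=9: 494 nm (visible); m=10: 444 nm (visible); m=11: 404 nm (visible); m=12: 370 nm (UV).

6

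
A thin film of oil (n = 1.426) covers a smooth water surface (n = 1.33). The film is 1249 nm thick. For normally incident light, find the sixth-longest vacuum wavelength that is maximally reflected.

648 nm

At the upper boundary (n = 1.0 to n = 1.426) the reflected ray undergoes a half-wave phase shift.
Ray reflecting at the bottom interface goes from n = 1.426 toward n = 1.33: no phase shift.
Exactly one π shift → a net half-wave offset.
So the condition for constructive reflection is 2 n t = (m + ½) λ.
λ = 2 n t / (m + ½). The sixth-longest wavelength is m = 5: λ = 2 × 1.426 × 1249 / 5.50 = 648 nm.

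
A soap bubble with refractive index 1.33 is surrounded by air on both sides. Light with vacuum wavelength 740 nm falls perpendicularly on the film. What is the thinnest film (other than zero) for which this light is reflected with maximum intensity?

139 nm

At the upper boundary (n = 1.0 to n = 1.33) the reflected ray undergoes a half-wave phase shift.
Bottom surface (1.33 → 1.0): reflection off a lower-index medium gives no phase shift.
Exactly one π shift → a net half-wave offset.
So the condition for constructive reflection is 2 n t = (m + ½) λ.
Minimum at m = 0: t = λ / (4 n) = 740 / (4 × 1.33) = 139 nm.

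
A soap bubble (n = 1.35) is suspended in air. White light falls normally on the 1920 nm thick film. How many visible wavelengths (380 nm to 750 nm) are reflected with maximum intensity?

Top surface (1.0 → 1.35): reflection off a higher-index medium gives a half-wave phase shift.
Bottom surface (1.35 → 1.0): reflection off a lower-index medium gives no phase shift.
Exactly one π shift → a net half-wave offset.
For maximum reflection here: 2 n t = (m + ½) λ.
λ = 2 n t / (m + ½) = 5184 / (m + ½) nm.
m=6: 798 nm (IR); m=7: 691 nm (visible); m=8: 610 nm (visible); m=9: 546 nm (visible); m=10: 494 nm (visible); m=11: 451 nm (visible); m=12: 415 nm (visible); m=13: 384 nm (visible); m=14: 358 nm (UV).

7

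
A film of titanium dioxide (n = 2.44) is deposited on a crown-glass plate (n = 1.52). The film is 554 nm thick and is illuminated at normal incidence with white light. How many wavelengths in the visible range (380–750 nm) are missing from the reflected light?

4

At the upper boundary (n = 1.0 to n = 2.44) the reflected ray undergoes a half-wave phase shift.
Ray reflecting at the bottom interface goes from n = 2.44 toward n = 1.52: no phase shift.
Net: one phase inversion between the two reflected rays.
For minimum reflection here: 2 n t = m λ.
λ = 2 n t / m = 2704 / m nm.
m=3: 901 nm (IR); m=4: 676 nm (visible); m=5: 541 nm (visible); m=6: 451 nm (visible); m=7: 386 nm (visible); m=8: 338 nm (UV).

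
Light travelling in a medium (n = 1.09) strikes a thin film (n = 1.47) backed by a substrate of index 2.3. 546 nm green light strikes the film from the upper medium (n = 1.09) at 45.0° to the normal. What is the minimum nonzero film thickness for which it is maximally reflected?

Ray reflecting at the top interface goes from n = 1.09 toward n = 1.47: a half-wave phase shift.
Bottom surface (1.47 → 2.3): reflection off a higher-index medium gives a half-wave phase shift.
The two reflections carry the same phase change, so no net offset.
For maximum reflection here: 2 n t cos θ_r = m λ.
Snell's law: 1.09 sin 45.0° = 1.47 sin θ_r → sin θ_r = 0.524, cos θ_r = 0.852.
Minimum nonzero at m = 1: t = λ / (2 n cos θ_r) = 546 / (2 × 1.47 × 0.852) = 218 nm.

218 nm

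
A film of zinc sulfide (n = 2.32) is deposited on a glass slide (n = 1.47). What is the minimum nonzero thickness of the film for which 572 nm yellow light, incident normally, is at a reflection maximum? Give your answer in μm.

0.0616 μm

At the upper boundary (n = 1.0 to n = 2.32) the reflected ray undergoes a half-wave phase shift.
Ray reflecting at the bottom interface goes from n = 2.32 toward n = 1.47: no phase shift.
The two reflections differ by half a wavelength.
With one net inversion, constructive interference in reflection requires 2 n t = (m + ½) λ.
Minimum at m = 0: t = λ / (4 n) = 572 / (4 × 2.32) = 61.6 nm.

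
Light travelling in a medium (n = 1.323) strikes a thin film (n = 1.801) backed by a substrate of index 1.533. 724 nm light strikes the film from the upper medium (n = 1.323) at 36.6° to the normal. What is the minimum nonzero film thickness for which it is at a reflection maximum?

At the upper boundary (n = 1.323 to n = 1.801) the reflected ray undergoes a half-wave phase shift.
Ray reflecting at the bottom interface goes from n = 1.801 toward n = 1.533: no phase shift.
Net: one phase inversion between the two reflected rays.
For strong reflection here: 2 n t cos θ_r = (m + ½) λ.
Snell's law: 1.323 sin 36.6° = 1.801 sin θ_r → sin θ_r = 0.438, cos θ_r = 0.899.
Minimum at m = 0: t = λ / (4 n cos θ_r) = 724 / (4 × 1.801 × 0.899) = 112 nm.

112 nm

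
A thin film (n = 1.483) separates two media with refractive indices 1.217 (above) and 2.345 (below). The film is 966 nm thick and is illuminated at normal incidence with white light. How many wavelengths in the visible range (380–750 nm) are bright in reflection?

Ray reflecting at the top interface goes from n = 1.217 toward n = 1.483: a half-wave phase shift.
At the lower boundary (n = 1.483 to n = 2.345) the reflected ray undergoes a half-wave phase shift.
Zero or two π shifts → no net half-wave offset.
So the condition for constructive reflection is 2 n t = m λ.
λ = 2 n t / m = 2865 / m nm.
m=3: 955 nm (IR); m=4: 716 nm (visible); m=5: 573 nm (visible); m=6: 478 nm (visible); m=7: 409 nm (visible); m=8: 358 nm (UV).

4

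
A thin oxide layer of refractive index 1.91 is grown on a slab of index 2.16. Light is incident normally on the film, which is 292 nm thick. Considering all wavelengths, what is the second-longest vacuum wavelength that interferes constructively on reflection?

558 nm

Ray reflecting at the top interface goes from n = 1.0 toward n = 1.91: a half-wave phase shift.
Ray reflecting at the bottom interface goes from n = 1.91 toward n = 2.16: a half-wave phase shift.
The two reflections carry the same phase change, so no net offset.
For bright reflection here: 2 n t = m λ.
λ = 2 n t / m. The second-longest wavelength is m = 2: λ = 2 × 1.91 × 292 / 2.00 = 558 nm.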